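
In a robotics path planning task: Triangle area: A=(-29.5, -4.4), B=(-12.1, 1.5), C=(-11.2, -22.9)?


Area = |x_A(y_B-y_C) + x_B(y_C-y_A) + x_C(y_A-y_B)|/2
= |(-719.8) + 223.85 + 66.08|/2
= 429.87/2 = 214.935

214.935


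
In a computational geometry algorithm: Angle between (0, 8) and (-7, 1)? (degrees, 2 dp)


u.v = 8, |u| = sqrt(64) = 8, |v| = sqrt(50) = 7.0711
cos(theta) = u.v/(|u||v|) = 8/sqrt(3200) = 0.141421
theta = acos(0.141421) = 81.87 degrees

81.87 degrees


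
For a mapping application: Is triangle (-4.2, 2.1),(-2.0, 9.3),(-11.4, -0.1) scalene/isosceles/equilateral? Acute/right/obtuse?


Side lengths squared: AB^2=56.68, BC^2=176.72, CA^2=56.68
Sorted: [56.68, 56.68, 176.72]
By sides: Isosceles, By angles: Obtuse

Isosceles, Obtuse


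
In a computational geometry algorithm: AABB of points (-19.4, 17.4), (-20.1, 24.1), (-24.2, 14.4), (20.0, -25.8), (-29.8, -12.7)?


x range: [-29.8, 20]
y range: [-25.8, 24.1]
Bounding box: (-29.8,-25.8) to (20,24.1)

(-29.8,-25.8) to (20,24.1)


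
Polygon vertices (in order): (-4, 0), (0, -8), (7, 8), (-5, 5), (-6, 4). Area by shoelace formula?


Shoelace sum: ((-4)*(-8) - 0*0) + (0*8 - 7*(-8)) + (7*5 - (-5)*8) + ((-5)*4 - (-6)*5) + ((-6)*0 - (-4)*4)
= 189
Area = |189|/2 = 94.5

94.5


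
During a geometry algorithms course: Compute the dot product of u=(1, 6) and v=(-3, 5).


u . v = u_x*v_x + u_y*v_y = 1*(-3) + 6*5
= (-3) + 30 = 27

27


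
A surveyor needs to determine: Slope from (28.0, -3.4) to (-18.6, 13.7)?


slope = (y2-y1)/(x2-x1) = (13.7-(-3.4))/((-18.6)-28) = 17.1/(-46.6) = -0.367

-0.367


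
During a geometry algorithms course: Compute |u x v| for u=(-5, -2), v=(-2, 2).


|u x v| = |(-5)*2 - (-2)*(-2)|
= |(-10) - 4| = 14

14


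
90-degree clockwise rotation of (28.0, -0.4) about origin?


90° CW: (x,y) -> (y, -x)
(28,-0.4) -> (-0.4, -28)

(-0.4, -28)


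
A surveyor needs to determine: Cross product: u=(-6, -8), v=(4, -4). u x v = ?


u x v = u_x*v_y - u_y*v_x = (-6)*(-4) - (-8)*4
= 24 - (-32) = 56

56


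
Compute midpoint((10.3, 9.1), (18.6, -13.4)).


M = ((10.3+18.6)/2, (9.1+(-13.4))/2)
= (14.45, -2.15)

(14.45, -2.15)


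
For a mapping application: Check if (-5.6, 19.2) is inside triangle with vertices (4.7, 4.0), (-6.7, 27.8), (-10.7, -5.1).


Cross products: AB x AP = 71.86, BC x BP = 70.59, CA x CP = 327.81
All same sign? yes

Yes, inside


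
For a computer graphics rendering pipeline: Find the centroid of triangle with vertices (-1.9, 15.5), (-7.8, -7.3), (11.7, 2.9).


Centroid = ((x_A+x_B+x_C)/3, (y_A+y_B+y_C)/3)
= (((-1.9)+(-7.8)+11.7)/3, (15.5+(-7.3)+2.9)/3)
= (0.6667, 3.7)

(0.6667, 3.7)


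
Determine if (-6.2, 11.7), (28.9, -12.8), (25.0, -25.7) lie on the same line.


Cross product: (28.9-(-6.2))*((-25.7)-11.7) - ((-12.8)-11.7)*(25-(-6.2))
= -548.34

No, not collinear


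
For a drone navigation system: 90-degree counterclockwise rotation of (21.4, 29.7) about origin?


90° CCW: (x,y) -> (-y, x)
(21.4,29.7) -> (-29.7, 21.4)

(-29.7, 21.4)


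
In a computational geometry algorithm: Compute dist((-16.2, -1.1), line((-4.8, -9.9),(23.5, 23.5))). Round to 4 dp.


|cross product| = 629.8
|line direction| = sqrt(1916.45) = 43.7773
Distance = 629.8/sqrt(1916.45) = 14.3865

14.3865


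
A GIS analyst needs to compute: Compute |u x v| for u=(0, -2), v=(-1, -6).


|u x v| = |0*(-6) - (-2)*(-1)|
= |0 - 2| = 2

2


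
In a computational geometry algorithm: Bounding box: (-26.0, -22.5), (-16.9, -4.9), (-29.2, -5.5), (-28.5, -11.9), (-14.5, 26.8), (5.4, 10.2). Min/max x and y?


x range: [-29.2, 5.4]
y range: [-22.5, 26.8]
Bounding box: (-29.2,-22.5) to (5.4,26.8)

(-29.2,-22.5) to (5.4,26.8)


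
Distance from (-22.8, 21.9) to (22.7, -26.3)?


dx=45.5, dy=-48.2
d^2 = 45.5^2 + (-48.2)^2 = 4393.49
d = sqrt(4393.49) = 66.2834

66.2834


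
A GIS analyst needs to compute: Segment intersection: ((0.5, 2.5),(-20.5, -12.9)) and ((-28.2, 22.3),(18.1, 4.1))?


Cross products: d1=-394.4, d2=-1489.62, d3=-857.78, d4=237.44
d1*d2 < 0 and d3*d4 < 0? no

No, they don't intersect


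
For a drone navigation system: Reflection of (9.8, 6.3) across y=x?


Reflection over y=x: (x,y) -> (y,x)
(9.8, 6.3) -> (6.3, 9.8)

(6.3, 9.8)


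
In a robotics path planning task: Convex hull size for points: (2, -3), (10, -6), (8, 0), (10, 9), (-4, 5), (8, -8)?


Convex hull vertices (CCW): (-4, 5), (2, -3), (8, -8), (10, -6), (10, 9)
Count = 5

5


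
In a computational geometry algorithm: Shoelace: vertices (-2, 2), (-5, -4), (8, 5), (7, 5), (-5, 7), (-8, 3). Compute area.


Shoelace sum: ((-2)*(-4) - (-5)*2) + ((-5)*5 - 8*(-4)) + (8*5 - 7*5) + (7*7 - (-5)*5) + ((-5)*3 - (-8)*7) + ((-8)*2 - (-2)*3)
= 135
Area = |135|/2 = 67.5

67.5


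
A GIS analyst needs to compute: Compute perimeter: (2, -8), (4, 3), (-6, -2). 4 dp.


Sides: (2, -8)->(4, 3): sqrt(125) = 11.18034, (4, 3)->(-6, -2): sqrt(125) = 11.18034, (-6, -2)->(2, -8): sqrt(100) = 10
Sum = 32.36068
Perimeter = 32.3607

32.3607


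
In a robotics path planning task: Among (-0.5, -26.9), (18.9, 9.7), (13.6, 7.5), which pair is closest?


d(P0,P1) = 41.4237, d(P0,P2) = 37.1775, d(P1,P2) = 5.7385
Closest: P1 and P2

Closest pair: (18.9, 9.7) and (13.6, 7.5), distance = 5.7385


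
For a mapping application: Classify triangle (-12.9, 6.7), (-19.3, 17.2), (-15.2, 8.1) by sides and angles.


Side lengths squared: AB^2=151.21, BC^2=99.62, CA^2=7.25
Sorted: [7.25, 99.62, 151.21]
By sides: Scalene, By angles: Obtuse

Scalene, Obtuse


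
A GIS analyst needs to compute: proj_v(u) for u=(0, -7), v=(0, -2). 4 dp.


u.v = 14, |v| = sqrt(4) = 2
Scalar projection = u.v / |v| = 14 / sqrt(4) = 7

7


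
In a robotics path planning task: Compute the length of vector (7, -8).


|u| = sqrt(7^2 + (-8)^2) = sqrt(113) = 10.6301

10.6301


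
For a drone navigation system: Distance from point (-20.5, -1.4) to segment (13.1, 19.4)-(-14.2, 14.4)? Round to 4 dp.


Project P onto AB: t = 1 (clamped to [0,1])
Closest point on segment: (-14.2, 14.4)
Distance: 17.0097

17.0097


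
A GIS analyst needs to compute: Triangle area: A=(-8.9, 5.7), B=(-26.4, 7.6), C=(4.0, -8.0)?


Area = |x_A(y_B-y_C) + x_B(y_C-y_A) + x_C(y_A-y_B)|/2
= |(-138.84) + 361.68 + (-7.6)|/2
= 215.24/2 = 107.62

107.62


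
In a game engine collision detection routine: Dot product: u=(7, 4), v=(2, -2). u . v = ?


u . v = u_x*v_x + u_y*v_y = 7*2 + 4*(-2)
= 14 + (-8) = 6

6


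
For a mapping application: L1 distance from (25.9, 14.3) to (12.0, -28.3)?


|25.9-12| + |14.3-(-28.3)| = 13.9 + 42.6 = 56.5

56.5


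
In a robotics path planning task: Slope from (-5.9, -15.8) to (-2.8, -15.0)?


slope = (y2-y1)/(x2-x1) = ((-15)-(-15.8))/((-2.8)-(-5.9)) = 0.8/3.1 = 0.2581

0.2581


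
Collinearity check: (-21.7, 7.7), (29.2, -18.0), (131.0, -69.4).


Cross product: (29.2-(-21.7))*((-69.4)-7.7) - ((-18)-7.7)*(131-(-21.7))
= 0

Yes, collinear


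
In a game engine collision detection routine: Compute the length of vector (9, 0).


|u| = sqrt(9^2 + 0^2) = sqrt(81) = 9

9


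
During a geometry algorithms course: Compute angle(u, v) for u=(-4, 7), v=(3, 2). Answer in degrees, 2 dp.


u.v = 2, |u| = sqrt(65) = 8.0623, |v| = sqrt(13) = 3.6056
cos(theta) = u.v/(|u||v|) = 2/sqrt(845) = 0.068802
theta = acos(0.068802) = 86.05 degrees

86.05 degrees


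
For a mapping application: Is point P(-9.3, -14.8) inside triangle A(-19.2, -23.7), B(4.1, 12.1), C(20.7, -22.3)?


Cross products: AB x AP = -147.05, BC x BP = -907.5, CA x CP = -341.25
All same sign? yes

Yes, inside


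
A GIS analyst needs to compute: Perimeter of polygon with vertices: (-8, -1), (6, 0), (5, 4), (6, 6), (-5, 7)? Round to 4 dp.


Sides: (-8, -1)->(6, 0): sqrt(197) = 14.035669, (6, 0)->(5, 4): sqrt(17) = 4.123106, (5, 4)->(6, 6): sqrt(5) = 2.236068, (6, 6)->(-5, 7): sqrt(122) = 11.045361, (-5, 7)->(-8, -1): sqrt(73) = 8.544004
Sum = 39.984208
Perimeter = 39.9842

39.9842


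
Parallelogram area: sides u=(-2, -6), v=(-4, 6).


|u x v| = |(-2)*6 - (-6)*(-4)|
= |(-12) - 24| = 36

36


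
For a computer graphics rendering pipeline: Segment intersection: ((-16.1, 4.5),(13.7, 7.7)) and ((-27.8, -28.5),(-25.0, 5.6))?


Cross products: d1=-306.57, d2=-1313.79, d3=-945.96, d4=61.26
d1*d2 < 0 and d3*d4 < 0? no

No, they don't intersect


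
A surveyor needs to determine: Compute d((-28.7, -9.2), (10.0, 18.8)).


dx=38.7, dy=28
d^2 = 38.7^2 + 28^2 = 2281.69
d = sqrt(2281.69) = 47.767

47.767


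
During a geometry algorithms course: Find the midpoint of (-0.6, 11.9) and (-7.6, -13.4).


M = (((-0.6)+(-7.6))/2, (11.9+(-13.4))/2)
= (-4.1, -0.75)

(-4.1, -0.75)


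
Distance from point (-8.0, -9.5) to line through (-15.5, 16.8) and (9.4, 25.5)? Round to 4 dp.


|cross product| = 720.12
|line direction| = sqrt(695.7) = 26.3761
Distance = 720.12/sqrt(695.7) = 27.302

27.302


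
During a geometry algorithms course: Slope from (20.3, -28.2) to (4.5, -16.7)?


slope = (y2-y1)/(x2-x1) = ((-16.7)-(-28.2))/(4.5-20.3) = 11.5/(-15.8) = -0.7278

-0.7278


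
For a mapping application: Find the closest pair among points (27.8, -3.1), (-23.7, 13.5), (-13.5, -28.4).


d(P0,P1) = 54.1092, d(P0,P2) = 48.4333, d(P1,P2) = 43.1237
Closest: P1 and P2

Closest pair: (-23.7, 13.5) and (-13.5, -28.4), distance = 43.1237


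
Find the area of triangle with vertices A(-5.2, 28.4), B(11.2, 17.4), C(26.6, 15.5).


Area = |x_A(y_B-y_C) + x_B(y_C-y_A) + x_C(y_A-y_B)|/2
= |(-9.88) + (-144.48) + 292.6|/2
= 138.24/2 = 69.12

69.12


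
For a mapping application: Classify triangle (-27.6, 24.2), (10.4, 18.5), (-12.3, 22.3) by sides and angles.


Side lengths squared: AB^2=1476.49, BC^2=529.73, CA^2=237.7
Sorted: [237.7, 529.73, 1476.49]
By sides: Scalene, By angles: Obtuse

Scalene, Obtuse


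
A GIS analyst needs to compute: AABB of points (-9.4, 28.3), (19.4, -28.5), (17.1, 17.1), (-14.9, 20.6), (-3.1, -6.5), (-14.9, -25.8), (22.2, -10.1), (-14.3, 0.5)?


x range: [-14.9, 22.2]
y range: [-28.5, 28.3]
Bounding box: (-14.9,-28.5) to (22.2,28.3)

(-14.9,-28.5) to (22.2,28.3)


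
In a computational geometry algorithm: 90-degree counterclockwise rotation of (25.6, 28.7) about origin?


90° CCW: (x,y) -> (-y, x)
(25.6,28.7) -> (-28.7, 25.6)

(-28.7, 25.6)


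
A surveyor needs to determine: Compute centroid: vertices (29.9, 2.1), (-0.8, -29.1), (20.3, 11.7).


Centroid = ((x_A+x_B+x_C)/3, (y_A+y_B+y_C)/3)
= ((29.9+(-0.8)+20.3)/3, (2.1+(-29.1)+11.7)/3)
= (16.4667, -5.1)

(16.4667, -5.1)


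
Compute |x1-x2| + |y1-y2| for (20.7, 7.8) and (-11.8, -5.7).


|20.7-(-11.8)| + |7.8-(-5.7)| = 32.5 + 13.5 = 46

46


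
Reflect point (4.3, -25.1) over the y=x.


Reflection over y=x: (x,y) -> (y,x)
(4.3, -25.1) -> (-25.1, 4.3)

(-25.1, 4.3)


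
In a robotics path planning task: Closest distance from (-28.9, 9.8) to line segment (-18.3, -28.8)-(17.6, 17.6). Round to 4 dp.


Project P onto AB: t = 0.4098 (clamped to [0,1])
Closest point on segment: (-3.5875, -9.7844)
Distance: 32.0042

32.0042


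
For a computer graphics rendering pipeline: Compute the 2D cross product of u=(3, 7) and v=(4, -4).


u x v = u_x*v_y - u_y*v_x = 3*(-4) - 7*4
= (-12) - 28 = -40

-40


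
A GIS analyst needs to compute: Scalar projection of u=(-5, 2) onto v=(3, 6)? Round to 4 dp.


u.v = -3, |v| = sqrt(45) = 6.7082
Scalar projection = u.v / |v| = -3 / sqrt(45) = -0.4472

-0.4472


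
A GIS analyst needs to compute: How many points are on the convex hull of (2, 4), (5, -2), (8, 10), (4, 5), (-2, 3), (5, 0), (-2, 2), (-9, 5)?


Convex hull vertices (CCW): (-9, 5), (5, -2), (8, 10)
Count = 3

3


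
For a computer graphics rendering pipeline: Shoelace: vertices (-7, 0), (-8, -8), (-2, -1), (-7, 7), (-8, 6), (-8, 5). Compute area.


Shoelace sum: ((-7)*(-8) - (-8)*0) + ((-8)*(-1) - (-2)*(-8)) + ((-2)*7 - (-7)*(-1)) + ((-7)*6 - (-8)*7) + ((-8)*5 - (-8)*6) + ((-8)*0 - (-7)*5)
= 84
Area = |84|/2 = 42

42


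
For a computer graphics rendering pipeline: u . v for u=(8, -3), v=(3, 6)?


u . v = u_x*v_x + u_y*v_y = 8*3 + (-3)*6
= 24 + (-18) = 6

6


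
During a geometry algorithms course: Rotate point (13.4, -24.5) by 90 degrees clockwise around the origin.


90° CW: (x,y) -> (y, -x)
(13.4,-24.5) -> (-24.5, -13.4)

(-24.5, -13.4)


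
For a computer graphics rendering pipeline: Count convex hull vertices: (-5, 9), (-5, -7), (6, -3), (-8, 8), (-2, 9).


Convex hull vertices (CCW): (-8, 8), (-5, -7), (6, -3), (-2, 9), (-5, 9)
Count = 5

5


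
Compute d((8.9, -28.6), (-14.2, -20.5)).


dx=-23.1, dy=8.1
d^2 = (-23.1)^2 + 8.1^2 = 599.22
d = sqrt(599.22) = 24.479

24.479


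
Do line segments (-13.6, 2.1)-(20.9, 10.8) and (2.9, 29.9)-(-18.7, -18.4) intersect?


Cross products: d1=-196.47, d2=1281.96, d3=815.55, d4=-662.88
d1*d2 < 0 and d3*d4 < 0? yes

Yes, they intersect


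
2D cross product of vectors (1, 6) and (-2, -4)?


u x v = u_x*v_y - u_y*v_x = 1*(-4) - 6*(-2)
= (-4) - (-12) = 8

8


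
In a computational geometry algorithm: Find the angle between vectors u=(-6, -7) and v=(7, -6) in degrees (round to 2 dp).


u.v = 0, |u| = sqrt(85) = 9.2195, |v| = sqrt(85) = 9.2195
cos(theta) = u.v/(|u||v|) = 0/sqrt(7225) = 0
theta = acos(0) = 90 degrees

90 degrees


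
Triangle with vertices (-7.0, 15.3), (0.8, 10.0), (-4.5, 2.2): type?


Side lengths squared: AB^2=88.93, BC^2=88.93, CA^2=177.86
Sorted: [88.93, 88.93, 177.86]
By sides: Isosceles, By angles: Right

Isosceles, Right


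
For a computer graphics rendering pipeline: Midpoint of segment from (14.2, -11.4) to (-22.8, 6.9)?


M = ((14.2+(-22.8))/2, ((-11.4)+6.9)/2)
= (-4.3, -2.25)

(-4.3, -2.25)


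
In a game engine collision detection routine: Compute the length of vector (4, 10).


|u| = sqrt(4^2 + 10^2) = sqrt(116) = 10.7703

10.7703


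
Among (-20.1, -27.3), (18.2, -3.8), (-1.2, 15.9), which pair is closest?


d(P0,P1) = 44.9348, d(P0,P2) = 47.1535, d(P1,P2) = 27.6487
Closest: P1 and P2

Closest pair: (18.2, -3.8) and (-1.2, 15.9), distance = 27.6487


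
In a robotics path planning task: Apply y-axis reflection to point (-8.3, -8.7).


Reflection over y-axis: (x,y) -> (-x,y)
(-8.3, -8.7) -> (8.3, -8.7)

(8.3, -8.7)


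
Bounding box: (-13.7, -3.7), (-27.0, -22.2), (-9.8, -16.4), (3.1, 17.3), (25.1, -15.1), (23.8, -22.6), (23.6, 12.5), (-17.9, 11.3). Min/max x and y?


x range: [-27, 25.1]
y range: [-22.6, 17.3]
Bounding box: (-27,-22.6) to (25.1,17.3)

(-27,-22.6) to (25.1,17.3)


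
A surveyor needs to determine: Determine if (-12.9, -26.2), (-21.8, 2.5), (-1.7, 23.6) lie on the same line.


Cross product: ((-21.8)-(-12.9))*(23.6-(-26.2)) - (2.5-(-26.2))*((-1.7)-(-12.9))
= -764.66

No, not collinear


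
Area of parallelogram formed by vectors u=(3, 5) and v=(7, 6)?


|u x v| = |3*6 - 5*7|
= |18 - 35| = 17

17


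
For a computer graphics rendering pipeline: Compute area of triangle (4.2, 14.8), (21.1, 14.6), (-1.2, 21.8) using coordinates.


Area = |x_A(y_B-y_C) + x_B(y_C-y_A) + x_C(y_A-y_B)|/2
= |(-30.24) + 147.7 + (-0.24)|/2
= 117.22/2 = 58.61

58.61


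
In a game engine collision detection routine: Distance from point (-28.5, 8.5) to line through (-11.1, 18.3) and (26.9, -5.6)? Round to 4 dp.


|cross product| = 788.26
|line direction| = sqrt(2015.21) = 44.8911
Distance = 788.26/sqrt(2015.21) = 17.5594

17.5594


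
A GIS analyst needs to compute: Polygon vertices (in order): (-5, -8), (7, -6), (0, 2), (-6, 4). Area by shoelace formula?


Shoelace sum: ((-5)*(-6) - 7*(-8)) + (7*2 - 0*(-6)) + (0*4 - (-6)*2) + ((-6)*(-8) - (-5)*4)
= 180
Area = |180|/2 = 90

90


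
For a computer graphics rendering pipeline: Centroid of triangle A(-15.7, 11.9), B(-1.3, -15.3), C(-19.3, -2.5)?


Centroid = ((x_A+x_B+x_C)/3, (y_A+y_B+y_C)/3)
= (((-15.7)+(-1.3)+(-19.3))/3, (11.9+(-15.3)+(-2.5))/3)
= (-12.1, -1.9667)

(-12.1, -1.9667)


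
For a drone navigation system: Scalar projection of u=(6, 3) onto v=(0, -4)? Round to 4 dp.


u.v = -12, |v| = sqrt(16) = 4
Scalar projection = u.v / |v| = -12 / sqrt(16) = -3

-3


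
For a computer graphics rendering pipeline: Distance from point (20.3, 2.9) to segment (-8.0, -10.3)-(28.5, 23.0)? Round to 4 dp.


Project P onto AB: t = 0.6032 (clamped to [0,1])
Closest point on segment: (14.017, 9.7868)
Distance: 9.3222

9.3222


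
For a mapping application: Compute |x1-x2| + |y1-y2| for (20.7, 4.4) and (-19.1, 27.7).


|20.7-(-19.1)| + |4.4-27.7| = 39.8 + 23.3 = 63.1

63.1


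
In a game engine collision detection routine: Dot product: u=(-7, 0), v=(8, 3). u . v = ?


u . v = u_x*v_x + u_y*v_y = (-7)*8 + 0*3
= (-56) + 0 = -56

-56


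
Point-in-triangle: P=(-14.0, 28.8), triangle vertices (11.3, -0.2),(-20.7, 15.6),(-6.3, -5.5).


Cross products: AB x AP = -528.26, BC x BP = 331.45, CA x CP = 644.49
All same sign? no

No, outside


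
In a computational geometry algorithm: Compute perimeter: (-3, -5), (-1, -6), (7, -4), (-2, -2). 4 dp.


Sides: (-3, -5)->(-1, -6): sqrt(5) = 2.236068, (-1, -6)->(7, -4): sqrt(68) = 8.246211, (7, -4)->(-2, -2): sqrt(85) = 9.219544, (-2, -2)->(-3, -5): sqrt(10) = 3.162278
Sum = 22.864101
Perimeter = 22.8641

22.8641


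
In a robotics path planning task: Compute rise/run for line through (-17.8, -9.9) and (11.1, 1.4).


slope = (y2-y1)/(x2-x1) = (1.4-(-9.9))/(11.1-(-17.8)) = 11.3/28.9 = 0.391

0.391


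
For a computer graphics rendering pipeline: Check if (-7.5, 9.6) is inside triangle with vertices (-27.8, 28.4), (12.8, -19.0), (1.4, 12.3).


Cross products: AB x AP = 198.94, BC x BP = 309.35, CA x CP = 222.13
All same sign? yes

Yes, inside


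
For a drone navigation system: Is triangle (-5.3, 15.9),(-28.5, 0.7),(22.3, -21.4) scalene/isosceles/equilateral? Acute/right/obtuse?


Side lengths squared: AB^2=769.28, BC^2=3069.05, CA^2=2153.05
Sorted: [769.28, 2153.05, 3069.05]
By sides: Scalene, By angles: Obtuse

Scalene, Obtuse


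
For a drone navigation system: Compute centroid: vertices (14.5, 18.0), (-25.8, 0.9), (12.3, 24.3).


Centroid = ((x_A+x_B+x_C)/3, (y_A+y_B+y_C)/3)
= ((14.5+(-25.8)+12.3)/3, (18+0.9+24.3)/3)
= (0.3333, 14.4)

(0.3333, 14.4)


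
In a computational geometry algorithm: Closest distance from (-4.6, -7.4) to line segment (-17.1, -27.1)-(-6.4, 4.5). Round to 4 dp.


Project P onto AB: t = 0.6795 (clamped to [0,1])
Closest point on segment: (-9.8298, -5.6291)
Distance: 5.5215

5.5215


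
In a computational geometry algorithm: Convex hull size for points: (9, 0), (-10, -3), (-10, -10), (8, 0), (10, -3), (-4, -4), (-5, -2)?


Convex hull vertices (CCW): (-10, -10), (10, -3), (9, 0), (8, 0), (-5, -2), (-10, -3)
Count = 6

6


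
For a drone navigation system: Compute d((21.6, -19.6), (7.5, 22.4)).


dx=-14.1, dy=42
d^2 = (-14.1)^2 + 42^2 = 1962.81
d = sqrt(1962.81) = 44.3036

44.3036


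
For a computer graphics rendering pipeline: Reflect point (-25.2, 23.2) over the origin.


Reflection over origin: (x,y) -> (-x,-y)
(-25.2, 23.2) -> (25.2, -23.2)

(25.2, -23.2)


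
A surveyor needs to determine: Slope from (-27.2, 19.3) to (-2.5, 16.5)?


slope = (y2-y1)/(x2-x1) = (16.5-19.3)/((-2.5)-(-27.2)) = (-2.8)/24.7 = -0.1134

-0.1134


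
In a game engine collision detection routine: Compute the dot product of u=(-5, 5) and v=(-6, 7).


u . v = u_x*v_x + u_y*v_y = (-5)*(-6) + 5*7
= 30 + 35 = 65

65


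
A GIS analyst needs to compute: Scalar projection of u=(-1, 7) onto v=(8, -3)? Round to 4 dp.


u.v = -29, |v| = sqrt(73) = 8.544
Scalar projection = u.v / |v| = -29 / sqrt(73) = -3.3942

-3.3942


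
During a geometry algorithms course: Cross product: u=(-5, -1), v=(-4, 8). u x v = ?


u x v = u_x*v_y - u_y*v_x = (-5)*8 - (-1)*(-4)
= (-40) - 4 = -44

-44


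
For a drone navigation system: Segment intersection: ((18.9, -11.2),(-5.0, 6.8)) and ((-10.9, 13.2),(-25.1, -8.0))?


Cross products: d1=978.24, d2=215.96, d3=-46.76, d4=715.52
d1*d2 < 0 and d3*d4 < 0? no

No, they don't intersect


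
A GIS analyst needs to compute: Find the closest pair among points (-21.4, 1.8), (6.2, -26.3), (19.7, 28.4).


d(P0,P1) = 39.3874, d(P0,P2) = 48.9568, d(P1,P2) = 56.3413
Closest: P0 and P1

Closest pair: (-21.4, 1.8) and (6.2, -26.3), distance = 39.3874


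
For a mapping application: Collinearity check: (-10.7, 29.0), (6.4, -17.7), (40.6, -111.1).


Cross product: (6.4-(-10.7))*((-111.1)-29) - ((-17.7)-29)*(40.6-(-10.7))
= 0

Yes, collinear


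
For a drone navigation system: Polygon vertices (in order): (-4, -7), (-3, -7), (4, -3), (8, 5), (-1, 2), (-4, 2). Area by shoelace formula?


Shoelace sum: ((-4)*(-7) - (-3)*(-7)) + ((-3)*(-3) - 4*(-7)) + (4*5 - 8*(-3)) + (8*2 - (-1)*5) + ((-1)*2 - (-4)*2) + ((-4)*(-7) - (-4)*2)
= 151
Area = |151|/2 = 75.5

75.5


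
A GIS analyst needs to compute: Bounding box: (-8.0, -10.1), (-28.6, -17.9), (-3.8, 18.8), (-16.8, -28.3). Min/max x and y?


x range: [-28.6, -3.8]
y range: [-28.3, 18.8]
Bounding box: (-28.6,-28.3) to (-3.8,18.8)

(-28.6,-28.3) to (-3.8,18.8)


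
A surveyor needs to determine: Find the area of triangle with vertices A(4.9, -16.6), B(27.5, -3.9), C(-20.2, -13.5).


Area = |x_A(y_B-y_C) + x_B(y_C-y_A) + x_C(y_A-y_B)|/2
= |47.04 + 85.25 + 256.54|/2
= 388.83/2 = 194.415

194.415


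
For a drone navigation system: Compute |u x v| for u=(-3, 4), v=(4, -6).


|u x v| = |(-3)*(-6) - 4*4|
= |18 - 16| = 2

2


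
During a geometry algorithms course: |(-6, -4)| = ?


|u| = sqrt((-6)^2 + (-4)^2) = sqrt(52) = 7.2111

7.2111


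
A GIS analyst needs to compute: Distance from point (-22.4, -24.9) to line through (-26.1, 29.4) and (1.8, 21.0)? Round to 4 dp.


|cross product| = 1483.89
|line direction| = sqrt(848.97) = 29.1371
Distance = 1483.89/sqrt(848.97) = 50.9279

50.9279


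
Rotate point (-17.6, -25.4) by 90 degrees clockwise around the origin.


90° CW: (x,y) -> (y, -x)
(-17.6,-25.4) -> (-25.4, 17.6)

(-25.4, 17.6)


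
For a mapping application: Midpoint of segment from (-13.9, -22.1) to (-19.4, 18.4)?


M = (((-13.9)+(-19.4))/2, ((-22.1)+18.4)/2)
= (-16.65, -1.85)

(-16.65, -1.85)


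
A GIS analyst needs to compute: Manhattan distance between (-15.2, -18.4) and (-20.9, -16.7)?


|(-15.2)-(-20.9)| + |(-18.4)-(-16.7)| = 5.7 + 1.7 = 7.4

7.4


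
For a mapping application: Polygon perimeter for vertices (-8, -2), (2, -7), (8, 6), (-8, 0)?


Sides: (-8, -2)->(2, -7): sqrt(125) = 11.18034, (2, -7)->(8, 6): sqrt(205) = 14.317821, (8, 6)->(-8, 0): sqrt(292) = 17.088007, (-8, 0)->(-8, -2): sqrt(4) = 2
Sum = 44.586168
Perimeter = 44.5862

44.5862


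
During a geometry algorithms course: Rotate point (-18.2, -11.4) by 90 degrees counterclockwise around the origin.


90° CCW: (x,y) -> (-y, x)
(-18.2,-11.4) -> (11.4, -18.2)

(11.4, -18.2)


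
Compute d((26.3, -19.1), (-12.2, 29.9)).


dx=-38.5, dy=49
d^2 = (-38.5)^2 + 49^2 = 3883.25
d = sqrt(3883.25) = 62.3157

62.3157


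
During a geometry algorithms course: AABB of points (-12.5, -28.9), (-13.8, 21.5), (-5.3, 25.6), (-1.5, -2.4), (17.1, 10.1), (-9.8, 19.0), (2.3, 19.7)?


x range: [-13.8, 17.1]
y range: [-28.9, 25.6]
Bounding box: (-13.8,-28.9) to (17.1,25.6)

(-13.8,-28.9) to (17.1,25.6)


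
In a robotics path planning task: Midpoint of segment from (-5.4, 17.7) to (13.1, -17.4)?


M = (((-5.4)+13.1)/2, (17.7+(-17.4))/2)
= (3.85, 0.15)

(3.85, 0.15)


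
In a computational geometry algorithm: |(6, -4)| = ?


|u| = sqrt(6^2 + (-4)^2) = sqrt(52) = 7.2111

7.2111


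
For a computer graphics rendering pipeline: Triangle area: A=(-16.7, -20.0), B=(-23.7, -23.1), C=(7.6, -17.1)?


Area = |x_A(y_B-y_C) + x_B(y_C-y_A) + x_C(y_A-y_B)|/2
= |100.2 + (-68.73) + 23.56|/2
= 55.03/2 = 27.515

27.515


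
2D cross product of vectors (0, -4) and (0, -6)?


u x v = u_x*v_y - u_y*v_x = 0*(-6) - (-4)*0
= 0 - 0 = 0

0


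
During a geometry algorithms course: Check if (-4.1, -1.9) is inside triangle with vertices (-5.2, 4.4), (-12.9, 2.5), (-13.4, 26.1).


Cross products: AB x AP = 50.6, BC x BP = -205.48, CA x CP = -27.79
All same sign? no

No, outside


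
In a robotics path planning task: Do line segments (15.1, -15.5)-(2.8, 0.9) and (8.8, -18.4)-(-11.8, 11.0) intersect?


Cross products: d1=-244.96, d2=-221.18, d3=138.99, d4=115.21
d1*d2 < 0 and d3*d4 < 0? no

No, they don't intersect


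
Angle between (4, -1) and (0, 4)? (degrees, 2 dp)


u.v = -4, |u| = sqrt(17) = 4.1231, |v| = sqrt(16) = 4
cos(theta) = u.v/(|u||v|) = -4/sqrt(272) = -0.242536
theta = acos(-0.242536) = 104.04 degrees

104.04 degrees


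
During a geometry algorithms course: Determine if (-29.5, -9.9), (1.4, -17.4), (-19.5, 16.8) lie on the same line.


Cross product: (1.4-(-29.5))*(16.8-(-9.9)) - ((-17.4)-(-9.9))*((-19.5)-(-29.5))
= 900.03

No, not collinear


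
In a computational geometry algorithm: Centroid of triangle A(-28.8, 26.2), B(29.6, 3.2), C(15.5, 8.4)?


Centroid = ((x_A+x_B+x_C)/3, (y_A+y_B+y_C)/3)
= (((-28.8)+29.6+15.5)/3, (26.2+3.2+8.4)/3)
= (5.4333, 12.6)

(5.4333, 12.6)


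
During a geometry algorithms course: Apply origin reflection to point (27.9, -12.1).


Reflection over origin: (x,y) -> (-x,-y)
(27.9, -12.1) -> (-27.9, 12.1)

(-27.9, 12.1)


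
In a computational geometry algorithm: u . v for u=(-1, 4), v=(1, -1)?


u . v = u_x*v_x + u_y*v_y = (-1)*1 + 4*(-1)
= (-1) + (-4) = -5

-5


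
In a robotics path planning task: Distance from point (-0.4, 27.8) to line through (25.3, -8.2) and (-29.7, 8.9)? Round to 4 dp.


|cross product| = 1540.53
|line direction| = sqrt(3317.41) = 57.597
Distance = 1540.53/sqrt(3317.41) = 26.7467

26.7467


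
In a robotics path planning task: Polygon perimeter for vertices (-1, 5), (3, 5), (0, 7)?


Sides: (-1, 5)->(3, 5): sqrt(16) = 4, (3, 5)->(0, 7): sqrt(13) = 3.605551, (0, 7)->(-1, 5): sqrt(5) = 2.236068
Sum = 9.841619
Perimeter = 9.8416

9.8416


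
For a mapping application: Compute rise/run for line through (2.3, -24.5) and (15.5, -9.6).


slope = (y2-y1)/(x2-x1) = ((-9.6)-(-24.5))/(15.5-2.3) = 14.9/13.2 = 1.1288

1.1288


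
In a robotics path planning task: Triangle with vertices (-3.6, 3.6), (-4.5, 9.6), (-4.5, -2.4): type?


Side lengths squared: AB^2=36.81, BC^2=144, CA^2=36.81
Sorted: [36.81, 36.81, 144]
By sides: Isosceles, By angles: Obtuse

Isosceles, Obtuse


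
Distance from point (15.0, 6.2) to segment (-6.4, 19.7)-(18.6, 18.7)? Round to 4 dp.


Project P onto AB: t = 0.8762 (clamped to [0,1])
Closest point on segment: (15.505, 18.8238)
Distance: 12.6339

12.6339


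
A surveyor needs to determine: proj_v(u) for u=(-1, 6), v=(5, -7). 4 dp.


u.v = -47, |v| = sqrt(74) = 8.6023
Scalar projection = u.v / |v| = -47 / sqrt(74) = -5.4636

-5.4636


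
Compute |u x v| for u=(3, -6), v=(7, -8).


|u x v| = |3*(-8) - (-6)*7|
= |(-24) - (-42)| = 18

18


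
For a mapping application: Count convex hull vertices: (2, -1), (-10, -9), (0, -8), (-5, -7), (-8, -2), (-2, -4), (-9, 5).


Convex hull vertices (CCW): (-10, -9), (0, -8), (2, -1), (-9, 5)
Count = 4

4


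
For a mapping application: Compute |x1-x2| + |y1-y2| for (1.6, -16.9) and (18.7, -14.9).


|1.6-18.7| + |(-16.9)-(-14.9)| = 17.1 + 2 = 19.1

19.1


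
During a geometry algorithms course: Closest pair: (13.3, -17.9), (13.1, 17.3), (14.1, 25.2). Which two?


d(P0,P1) = 35.2006, d(P0,P2) = 43.1074, d(P1,P2) = 7.963
Closest: P1 and P2

Closest pair: (13.1, 17.3) and (14.1, 25.2), distance = 7.963


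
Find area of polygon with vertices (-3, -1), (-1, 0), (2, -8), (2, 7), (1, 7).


Shoelace sum: ((-3)*0 - (-1)*(-1)) + ((-1)*(-8) - 2*0) + (2*7 - 2*(-8)) + (2*7 - 1*7) + (1*(-1) - (-3)*7)
= 64
Area = |64|/2 = 32

32


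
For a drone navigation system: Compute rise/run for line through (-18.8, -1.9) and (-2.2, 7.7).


slope = (y2-y1)/(x2-x1) = (7.7-(-1.9))/((-2.2)-(-18.8)) = 9.6/16.6 = 0.5783

0.5783


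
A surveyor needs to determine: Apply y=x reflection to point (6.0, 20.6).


Reflection over y=x: (x,y) -> (y,x)
(6, 20.6) -> (20.6, 6)

(20.6, 6)


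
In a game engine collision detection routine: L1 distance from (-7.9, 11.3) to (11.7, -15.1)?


|(-7.9)-11.7| + |11.3-(-15.1)| = 19.6 + 26.4 = 46

46


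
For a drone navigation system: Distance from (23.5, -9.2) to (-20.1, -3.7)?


dx=-43.6, dy=5.5
d^2 = (-43.6)^2 + 5.5^2 = 1931.21
d = sqrt(1931.21) = 43.9455

43.9455


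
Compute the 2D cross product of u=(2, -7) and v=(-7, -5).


u x v = u_x*v_y - u_y*v_x = 2*(-5) - (-7)*(-7)
= (-10) - 49 = -59

-59


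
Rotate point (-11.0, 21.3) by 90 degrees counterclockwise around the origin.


90° CCW: (x,y) -> (-y, x)
(-11,21.3) -> (-21.3, -11)

(-21.3, -11)


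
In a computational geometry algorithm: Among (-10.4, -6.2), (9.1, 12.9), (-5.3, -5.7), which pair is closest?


d(P0,P1) = 27.2958, d(P0,P2) = 5.1245, d(P1,P2) = 23.5228
Closest: P0 and P2

Closest pair: (-10.4, -6.2) and (-5.3, -5.7), distance = 5.1245


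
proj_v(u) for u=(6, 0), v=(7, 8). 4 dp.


u.v = 42, |v| = sqrt(113) = 10.6301
Scalar projection = u.v / |v| = 42 / sqrt(113) = 3.951

3.951


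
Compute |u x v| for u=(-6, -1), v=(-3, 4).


|u x v| = |(-6)*4 - (-1)*(-3)|
= |(-24) - 3| = 27

27


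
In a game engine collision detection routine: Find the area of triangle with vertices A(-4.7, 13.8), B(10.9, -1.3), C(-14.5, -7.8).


Area = |x_A(y_B-y_C) + x_B(y_C-y_A) + x_C(y_A-y_B)|/2
= |(-30.55) + (-235.44) + (-218.95)|/2
= 484.94/2 = 242.47

242.47


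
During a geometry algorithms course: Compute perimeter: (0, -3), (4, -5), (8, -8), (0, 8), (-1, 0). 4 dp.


Sides: (0, -3)->(4, -5): sqrt(20) = 4.472136, (4, -5)->(8, -8): sqrt(25) = 5, (8, -8)->(0, 8): sqrt(320) = 17.888544, (0, 8)->(-1, 0): sqrt(65) = 8.062258, (-1, 0)->(0, -3): sqrt(10) = 3.162278
Sum = 38.585216
Perimeter = 38.5852

38.5852


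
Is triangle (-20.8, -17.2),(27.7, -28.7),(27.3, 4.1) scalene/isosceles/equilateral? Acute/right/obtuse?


Side lengths squared: AB^2=2484.5, BC^2=1076, CA^2=2767.3
Sorted: [1076, 2484.5, 2767.3]
By sides: Scalene, By angles: Acute

Scalene, Acute


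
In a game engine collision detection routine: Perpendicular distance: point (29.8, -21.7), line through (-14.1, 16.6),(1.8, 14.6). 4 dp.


|cross product| = 521.17
|line direction| = sqrt(256.81) = 16.0253
Distance = 521.17/sqrt(256.81) = 32.5217

32.5217


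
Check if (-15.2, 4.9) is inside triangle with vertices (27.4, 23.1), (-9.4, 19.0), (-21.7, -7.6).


Cross products: AB x AP = 495.1, BC x BP = 19.15, CA x CP = 414.2
All same sign? yes

Yes, inside


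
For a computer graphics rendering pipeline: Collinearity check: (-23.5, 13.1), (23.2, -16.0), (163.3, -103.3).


Cross product: (23.2-(-23.5))*((-103.3)-13.1) - ((-16)-13.1)*(163.3-(-23.5))
= 0

Yes, collinear


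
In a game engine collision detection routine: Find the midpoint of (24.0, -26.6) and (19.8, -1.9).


M = ((24+19.8)/2, ((-26.6)+(-1.9))/2)
= (21.9, -14.25)

(21.9, -14.25)


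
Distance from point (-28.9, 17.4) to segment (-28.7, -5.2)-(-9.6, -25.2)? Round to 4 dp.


Project P onto AB: t = 0 (clamped to [0,1])
Closest point on segment: (-28.7, -5.2)
Distance: 22.6009

22.6009


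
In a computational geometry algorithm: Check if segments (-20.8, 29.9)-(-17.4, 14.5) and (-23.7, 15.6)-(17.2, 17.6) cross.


Cross products: d1=579.07, d2=-57.59, d3=-93.28, d4=543.38
d1*d2 < 0 and d3*d4 < 0? yes

Yes, they intersect


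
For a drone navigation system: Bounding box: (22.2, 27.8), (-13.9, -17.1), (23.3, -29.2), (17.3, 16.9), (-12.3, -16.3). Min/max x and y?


x range: [-13.9, 23.3]
y range: [-29.2, 27.8]
Bounding box: (-13.9,-29.2) to (23.3,27.8)

(-13.9,-29.2) to (23.3,27.8)


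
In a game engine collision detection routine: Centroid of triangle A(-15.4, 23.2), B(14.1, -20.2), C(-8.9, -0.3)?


Centroid = ((x_A+x_B+x_C)/3, (y_A+y_B+y_C)/3)
= (((-15.4)+14.1+(-8.9))/3, (23.2+(-20.2)+(-0.3))/3)
= (-3.4, 0.9)

(-3.4, 0.9)


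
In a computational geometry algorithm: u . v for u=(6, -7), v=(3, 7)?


u . v = u_x*v_x + u_y*v_y = 6*3 + (-7)*7
= 18 + (-49) = -31

-31


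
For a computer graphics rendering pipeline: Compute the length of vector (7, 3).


|u| = sqrt(7^2 + 3^2) = sqrt(58) = 7.6158

7.6158


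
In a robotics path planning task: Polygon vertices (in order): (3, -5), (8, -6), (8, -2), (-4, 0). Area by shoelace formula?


Shoelace sum: (3*(-6) - 8*(-5)) + (8*(-2) - 8*(-6)) + (8*0 - (-4)*(-2)) + ((-4)*(-5) - 3*0)
= 66
Area = |66|/2 = 33

33


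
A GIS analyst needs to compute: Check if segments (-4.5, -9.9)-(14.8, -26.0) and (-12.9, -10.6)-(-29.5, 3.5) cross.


Cross products: d1=-130.06, d2=-134.93, d3=-148.75, d4=-143.88
d1*d2 < 0 and d3*d4 < 0? no

No, they don't intersect


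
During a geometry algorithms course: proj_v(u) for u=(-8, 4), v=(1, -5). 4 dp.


u.v = -28, |v| = sqrt(26) = 5.099
Scalar projection = u.v / |v| = -28 / sqrt(26) = -5.4913

-5.4913


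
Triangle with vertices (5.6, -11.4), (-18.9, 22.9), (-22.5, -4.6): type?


Side lengths squared: AB^2=1776.74, BC^2=769.21, CA^2=835.85
Sorted: [769.21, 835.85, 1776.74]
By sides: Scalene, By angles: Obtuse

Scalene, Obtuse


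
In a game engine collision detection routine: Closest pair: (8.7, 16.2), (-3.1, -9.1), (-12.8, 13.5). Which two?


d(P0,P1) = 27.9165, d(P0,P2) = 21.6689, d(P1,P2) = 24.5937
Closest: P0 and P2

Closest pair: (8.7, 16.2) and (-12.8, 13.5), distance = 21.6689


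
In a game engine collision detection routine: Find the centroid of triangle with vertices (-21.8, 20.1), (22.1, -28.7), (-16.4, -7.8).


Centroid = ((x_A+x_B+x_C)/3, (y_A+y_B+y_C)/3)
= (((-21.8)+22.1+(-16.4))/3, (20.1+(-28.7)+(-7.8))/3)
= (-5.3667, -5.4667)

(-5.3667, -5.4667)


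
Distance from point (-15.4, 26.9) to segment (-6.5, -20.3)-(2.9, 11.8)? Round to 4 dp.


Project P onto AB: t = 1 (clamped to [0,1])
Closest point on segment: (2.9, 11.8)
Distance: 23.7255

23.7255


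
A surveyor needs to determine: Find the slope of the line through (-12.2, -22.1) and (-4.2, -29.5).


slope = (y2-y1)/(x2-x1) = ((-29.5)-(-22.1))/((-4.2)-(-12.2)) = (-7.4)/8 = -0.925

-0.925


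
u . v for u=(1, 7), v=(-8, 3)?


u . v = u_x*v_x + u_y*v_y = 1*(-8) + 7*3
= (-8) + 21 = 13

13


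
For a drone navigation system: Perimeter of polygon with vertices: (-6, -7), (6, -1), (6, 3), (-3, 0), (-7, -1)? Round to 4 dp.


Sides: (-6, -7)->(6, -1): sqrt(180) = 13.416408, (6, -1)->(6, 3): sqrt(16) = 4, (6, 3)->(-3, 0): sqrt(90) = 9.486833, (-3, 0)->(-7, -1): sqrt(17) = 4.123106, (-7, -1)->(-6, -7): sqrt(37) = 6.082763
Sum = 37.10911
Perimeter = 37.1091

37.1091


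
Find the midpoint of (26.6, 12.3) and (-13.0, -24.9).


M = ((26.6+(-13))/2, (12.3+(-24.9))/2)
= (6.8, -6.3)

(6.8, -6.3)


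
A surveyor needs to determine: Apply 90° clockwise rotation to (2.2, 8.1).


90° CW: (x,y) -> (y, -x)
(2.2,8.1) -> (8.1, -2.2)

(8.1, -2.2)


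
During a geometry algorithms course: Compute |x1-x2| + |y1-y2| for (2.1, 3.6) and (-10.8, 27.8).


|2.1-(-10.8)| + |3.6-27.8| = 12.9 + 24.2 = 37.1

37.1


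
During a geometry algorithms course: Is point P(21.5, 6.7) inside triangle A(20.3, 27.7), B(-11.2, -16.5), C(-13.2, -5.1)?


Cross products: AB x AP = 714.54, BC x BP = -419.18, CA x CP = -742.86
All same sign? no

No, outside


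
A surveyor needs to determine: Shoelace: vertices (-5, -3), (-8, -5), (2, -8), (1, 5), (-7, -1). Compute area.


Shoelace sum: ((-5)*(-5) - (-8)*(-3)) + ((-8)*(-8) - 2*(-5)) + (2*5 - 1*(-8)) + (1*(-1) - (-7)*5) + ((-7)*(-3) - (-5)*(-1))
= 143
Area = |143|/2 = 71.5

71.5


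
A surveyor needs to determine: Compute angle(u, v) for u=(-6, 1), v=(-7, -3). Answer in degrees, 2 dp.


u.v = 39, |u| = sqrt(37) = 6.0828, |v| = sqrt(58) = 7.6158
cos(theta) = u.v/(|u||v|) = 39/sqrt(2146) = 0.841879
theta = acos(0.841879) = 32.66 degrees

32.66 degrees


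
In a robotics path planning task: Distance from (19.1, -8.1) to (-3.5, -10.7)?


dx=-22.6, dy=-2.6
d^2 = (-22.6)^2 + (-2.6)^2 = 517.52
d = sqrt(517.52) = 22.7491

22.7491


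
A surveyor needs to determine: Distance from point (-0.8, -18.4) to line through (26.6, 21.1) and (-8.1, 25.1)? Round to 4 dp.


|cross product| = 1480.25
|line direction| = sqrt(1220.09) = 34.9298
Distance = 1480.25/sqrt(1220.09) = 42.3779

42.3779


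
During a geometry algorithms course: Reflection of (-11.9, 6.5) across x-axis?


Reflection over x-axis: (x,y) -> (x,-y)
(-11.9, 6.5) -> (-11.9, -6.5)

(-11.9, -6.5)


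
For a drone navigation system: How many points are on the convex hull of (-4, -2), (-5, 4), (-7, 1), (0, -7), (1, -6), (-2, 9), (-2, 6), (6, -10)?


Convex hull vertices (CCW): (-7, 1), (0, -7), (6, -10), (-2, 9)
Count = 4

4


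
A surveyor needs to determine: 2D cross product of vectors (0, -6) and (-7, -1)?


u x v = u_x*v_y - u_y*v_x = 0*(-1) - (-6)*(-7)
= 0 - 42 = -42

-42


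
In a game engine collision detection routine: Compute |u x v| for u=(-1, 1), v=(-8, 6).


|u x v| = |(-1)*6 - 1*(-8)|
= |(-6) - (-8)| = 2

2


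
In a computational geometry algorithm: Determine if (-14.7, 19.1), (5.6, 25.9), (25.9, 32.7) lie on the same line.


Cross product: (5.6-(-14.7))*(32.7-19.1) - (25.9-19.1)*(25.9-(-14.7))
= 0

Yes, collinear


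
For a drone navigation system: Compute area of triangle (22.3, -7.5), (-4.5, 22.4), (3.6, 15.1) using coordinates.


Area = |x_A(y_B-y_C) + x_B(y_C-y_A) + x_C(y_A-y_B)|/2
= |162.79 + (-101.7) + (-107.64)|/2
= 46.55/2 = 23.275

23.275


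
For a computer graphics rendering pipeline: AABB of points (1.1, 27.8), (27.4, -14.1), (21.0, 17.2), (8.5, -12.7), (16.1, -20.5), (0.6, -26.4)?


x range: [0.6, 27.4]
y range: [-26.4, 27.8]
Bounding box: (0.6,-26.4) to (27.4,27.8)

(0.6,-26.4) to (27.4,27.8)


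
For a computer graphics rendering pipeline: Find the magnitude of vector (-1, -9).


|u| = sqrt((-1)^2 + (-9)^2) = sqrt(82) = 9.0554

9.0554


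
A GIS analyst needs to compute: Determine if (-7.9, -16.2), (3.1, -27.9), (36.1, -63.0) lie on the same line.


Cross product: (3.1-(-7.9))*((-63)-(-16.2)) - ((-27.9)-(-16.2))*(36.1-(-7.9))
= 0

Yes, collinear


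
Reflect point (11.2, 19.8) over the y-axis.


Reflection over y-axis: (x,y) -> (-x,y)
(11.2, 19.8) -> (-11.2, 19.8)

(-11.2, 19.8)


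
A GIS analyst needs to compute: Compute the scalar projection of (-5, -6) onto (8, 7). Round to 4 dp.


u.v = -82, |v| = sqrt(113) = 10.6301
Scalar projection = u.v / |v| = -82 / sqrt(113) = -7.7139

-7.7139


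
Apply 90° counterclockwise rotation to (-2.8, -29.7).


90° CCW: (x,y) -> (-y, x)
(-2.8,-29.7) -> (29.7, -2.8)

(29.7, -2.8)


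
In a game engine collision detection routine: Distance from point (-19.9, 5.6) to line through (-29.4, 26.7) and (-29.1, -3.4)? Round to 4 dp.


|cross product| = 279.62
|line direction| = sqrt(906.1) = 30.1015
Distance = 279.62/sqrt(906.1) = 9.2892

9.2892


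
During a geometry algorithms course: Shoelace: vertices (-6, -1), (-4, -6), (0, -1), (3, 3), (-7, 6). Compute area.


Shoelace sum: ((-6)*(-6) - (-4)*(-1)) + ((-4)*(-1) - 0*(-6)) + (0*3 - 3*(-1)) + (3*6 - (-7)*3) + ((-7)*(-1) - (-6)*6)
= 121
Area = |121|/2 = 60.5

60.5


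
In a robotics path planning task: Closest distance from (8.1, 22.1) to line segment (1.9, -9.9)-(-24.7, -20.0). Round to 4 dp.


Project P onto AB: t = 0 (clamped to [0,1])
Closest point on segment: (1.9, -9.9)
Distance: 32.5951

32.5951
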